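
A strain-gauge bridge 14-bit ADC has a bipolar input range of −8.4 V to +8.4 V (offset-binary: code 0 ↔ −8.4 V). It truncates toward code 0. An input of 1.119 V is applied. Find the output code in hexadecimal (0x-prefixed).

With 16384 levels over 16.8 V, one step is 1.025 mV.
(1.119 − (−8.4)) / 0.00102539 = 9283.291 LSBs.
Floor → code 9283.
In hexadecimal (0x-prefixed): 0x2443.

code 0x2443 (decimal 9283)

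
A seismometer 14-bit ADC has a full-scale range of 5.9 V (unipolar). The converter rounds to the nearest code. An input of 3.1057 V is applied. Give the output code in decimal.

With 16384 levels over 5.9 V, one step is 360.11 µV.
Input sits at 8624.371 steps above V_low.
Round → code 8624.

code 8624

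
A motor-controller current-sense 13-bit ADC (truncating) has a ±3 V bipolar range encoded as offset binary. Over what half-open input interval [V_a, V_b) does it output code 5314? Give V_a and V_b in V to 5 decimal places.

[0.89209 V, 0.89282 V)

LSB = 6/2^13 = 0.732 mV.
V_a = V_low + 5314·LSB = 0.89209 V; V_b = V_low + 5315·LSB = 0.892822 V.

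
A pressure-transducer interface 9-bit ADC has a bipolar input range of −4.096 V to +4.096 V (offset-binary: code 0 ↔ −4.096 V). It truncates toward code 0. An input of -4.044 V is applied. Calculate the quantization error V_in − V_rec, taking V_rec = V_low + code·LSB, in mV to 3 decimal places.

One LSB is 8.192 V / 512 = 16.000 mV.
(-4.044 − (−4.096))/0.016 = 3.2500; ⌊·⌋ gives code 3.
V_rec = (−4.096) + 3·0.016 = -4.048 V.
V_in − V_rec = 0.004 V = 4.000 mV.

4.000 mV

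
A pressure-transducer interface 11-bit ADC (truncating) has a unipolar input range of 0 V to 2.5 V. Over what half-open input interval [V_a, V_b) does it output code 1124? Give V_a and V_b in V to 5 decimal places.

[1.37207 V, 1.37329 V)

LSB = 2.5/2^11 = 1.221 mV.
V_a = V_low + 1124·LSB = 1.37207 V; V_b = V_low + 1125·LSB = 1.37329 V.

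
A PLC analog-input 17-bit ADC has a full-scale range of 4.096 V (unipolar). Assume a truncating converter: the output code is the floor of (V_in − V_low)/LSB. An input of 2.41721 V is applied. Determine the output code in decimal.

Full-scale span = 4.096 V; LSB = 4.096/2^17 = 31.25 µV.
(V_in − V_low)/LSB = (2.41721 − 0) / 3.125e-05 = 77350.720.
Floor → code 77350.

code 77350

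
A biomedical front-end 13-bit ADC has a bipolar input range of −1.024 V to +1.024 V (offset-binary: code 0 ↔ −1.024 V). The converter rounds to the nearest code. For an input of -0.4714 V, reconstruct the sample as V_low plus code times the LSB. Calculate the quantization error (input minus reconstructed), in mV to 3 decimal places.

0.100 mV

One LSB is 2.048 V / 8192 = 250.00 µV.
(V_in − V_low)/LSB = (-0.4714 − (−1.024))/0.00025 = 2210.4000 → code 2210 (round).
V_rec = (−1.024) + 2210·0.00025 = -0.4715 V.
V_in − V_rec = 0.0001 V = 0.100 mV.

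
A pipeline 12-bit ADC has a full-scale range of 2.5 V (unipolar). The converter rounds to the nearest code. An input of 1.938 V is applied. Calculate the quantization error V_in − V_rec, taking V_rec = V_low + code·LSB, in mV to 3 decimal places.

Step size: 2.5 V ÷ 2^12 = 0.610 mV.
Scaled input = 3175.2192 LSBs, so code = 3175.
Reconstructed: 1.9378662 V.
Error = 1.938 − 1.9378662 = 0.000133789 V = 0.134 mV.

0.134 mV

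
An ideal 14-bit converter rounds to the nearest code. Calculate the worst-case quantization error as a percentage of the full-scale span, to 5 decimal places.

Rounding → worst-case error = ½ LSB = V_FS/2^15, so 100/32768 = 0.00305176 % of full scale.

0.00305 %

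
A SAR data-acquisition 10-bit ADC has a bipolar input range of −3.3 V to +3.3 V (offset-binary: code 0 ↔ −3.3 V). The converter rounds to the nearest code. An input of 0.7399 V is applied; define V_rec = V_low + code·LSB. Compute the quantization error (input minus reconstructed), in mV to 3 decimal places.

-1.311 mV

One LSB is 6.6 V / 1024 = 6.445 mV.
Scaled input = 626.7966 LSBs, so code = 627.
Reconstructed: 0.74121094 V.
Error = 0.7399 − 0.74121094 = -0.00131094 V = -1.311 mV.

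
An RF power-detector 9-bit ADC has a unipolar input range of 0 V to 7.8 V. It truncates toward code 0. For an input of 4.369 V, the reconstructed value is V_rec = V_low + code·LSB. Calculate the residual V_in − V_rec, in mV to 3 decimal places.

11.969 mV

One LSB is 7.8 V / 512 = 15.234 mV.
Scaled input = 286.7856 LSBs, so code = 286.
V_rec = 0 + 286·0.0152344 = 4.3570313 V.
Error = 4.369 − 4.3570313 = 0.0119688 V = 11.969 mV.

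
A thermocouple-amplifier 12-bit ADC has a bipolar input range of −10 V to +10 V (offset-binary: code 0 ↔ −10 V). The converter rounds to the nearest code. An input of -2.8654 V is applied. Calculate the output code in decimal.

code 1461

LSB = 20 V / 4096 = 4.883 mV.
(V_in − V_low)/LSB = (-2.8654 − (−10)) / 0.00488281 = 1461.166.
Round → code 1461.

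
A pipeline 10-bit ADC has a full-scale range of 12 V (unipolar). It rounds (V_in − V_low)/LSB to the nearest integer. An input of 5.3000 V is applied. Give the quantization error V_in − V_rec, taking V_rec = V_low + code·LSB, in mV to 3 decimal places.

Step size: 12 V ÷ 2^10 = 11.719 mV.
Scaled input = 452.2667 LSBs, so code = 452.
V_rec = 0 + 452·0.0117188 = 5.296875 V.
Difference: 0.003125 V → 3.125 mV.

3.125 mV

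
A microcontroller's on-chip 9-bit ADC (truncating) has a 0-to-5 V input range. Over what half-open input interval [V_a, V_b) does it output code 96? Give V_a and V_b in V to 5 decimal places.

LSB = 5/2^9 = 9.766 mV.
V_a = V_low + 96·LSB = 0.9375 V; V_b = V_low + 97·LSB = 0.947266 V.

[0.93750 V, 0.94727 V)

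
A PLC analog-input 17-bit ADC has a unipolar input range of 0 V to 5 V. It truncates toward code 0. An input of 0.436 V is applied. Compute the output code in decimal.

code 11429

With 131072 levels over 5 V, one step is 38.15 µV.
Input sits at 11429.478 steps above V_low.
⌊·⌋(11429.478) = 11429.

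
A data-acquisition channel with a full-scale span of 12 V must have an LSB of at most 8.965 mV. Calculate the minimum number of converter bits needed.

Number of steps required ≥ 12 V / 8.965 mV = 1338.54.
Need 2^N ≥ 1338.54; 2^10 = 1024, 2^11 = 2048.
Minimum N = 11.

11 bits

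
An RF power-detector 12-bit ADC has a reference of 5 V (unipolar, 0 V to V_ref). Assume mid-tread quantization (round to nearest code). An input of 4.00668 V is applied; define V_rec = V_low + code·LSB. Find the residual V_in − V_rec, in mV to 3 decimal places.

LSB = 5/2^12 = 1.221 mV.
(V_in − V_low)/LSB = (4.00668 − 0)/0.0012207 = 3282.2723 → code 3282 (round).
Reconstructed: 4.0063477 V.
Error = 4.00668 − 4.0063477 = 0.000332344 V = 0.332 mV.

0.332 mV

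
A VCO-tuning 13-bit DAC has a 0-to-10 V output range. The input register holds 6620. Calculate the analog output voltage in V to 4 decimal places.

LSB = 10 V / 2^13 = 1.221 mV.
V_out = 0 + 6620 × 0.0012207 V = 8.08105 V.

8.0811 V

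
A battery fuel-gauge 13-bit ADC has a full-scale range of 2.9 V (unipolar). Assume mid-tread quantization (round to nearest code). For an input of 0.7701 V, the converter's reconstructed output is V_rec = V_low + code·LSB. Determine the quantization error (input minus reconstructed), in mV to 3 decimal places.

One LSB is 2.9 V / 8192 = 354.00 µV.
Scaled input = 2175.3997 LSBs, so code = 2175.
Code 2175 maps back to 0 + 2175×0.000354004 V = 0.7699585 V.
Error = 0.7701 − 0.7699585 = 0.000141504 V = 0.142 mV.

0.142 mV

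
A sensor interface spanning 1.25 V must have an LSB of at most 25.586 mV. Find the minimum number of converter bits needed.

6 bits

Number of steps required ≥ 1.25 V / 25.586 mV = 48.85.
Need 2^N ≥ 48.85; 2^5 = 32, 2^6 = 64.
Minimum N = 6.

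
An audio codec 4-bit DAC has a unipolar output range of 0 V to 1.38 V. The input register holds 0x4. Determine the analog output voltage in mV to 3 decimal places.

LSB = 1.38 V / 2^4 = 86.250 mV.
Code 0x4 = 4 decimal.
V_out = 0 + 4 × 0.08625 V = 0.345 V.
= 345.000 mV.

345.000 mV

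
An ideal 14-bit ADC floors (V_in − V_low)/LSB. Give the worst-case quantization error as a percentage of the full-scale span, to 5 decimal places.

0.00610 %

Truncating → worst-case error = 1 LSB = V_FS/2^14, so 100/16384 = 0.00610352 % of full scale.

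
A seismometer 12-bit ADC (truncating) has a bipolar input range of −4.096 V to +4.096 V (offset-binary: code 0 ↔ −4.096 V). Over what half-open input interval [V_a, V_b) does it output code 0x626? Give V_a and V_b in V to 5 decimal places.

LSB = 8.192/2^12 = 2.000 mV.
Code 0x626 = 1574 decimal.
V_a = V_low + 1574·LSB = -0.948 V; V_b = V_low + 1575·LSB = -0.946 V.

[-0.94800 V, -0.94600 V)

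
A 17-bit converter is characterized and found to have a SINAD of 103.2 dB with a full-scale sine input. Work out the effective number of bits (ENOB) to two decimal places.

16.85 bits

ENOB = (SINAD − 1.76) / 6.02 = (103.2 − 1.76)/6.02 = 16.850.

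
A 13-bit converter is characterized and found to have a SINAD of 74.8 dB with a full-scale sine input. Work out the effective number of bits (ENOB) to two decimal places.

ENOB = (SINAD − 1.76) / 6.02 = (74.8 − 1.76)/6.02 = 12.133.

12.13 bits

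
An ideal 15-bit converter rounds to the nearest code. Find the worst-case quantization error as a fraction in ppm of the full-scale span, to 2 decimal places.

Rounding → worst-case error = ½ LSB = V_FS/2^16, so 1e+06/65536 = 15.2588 ppm of full scale.

15.26 ppm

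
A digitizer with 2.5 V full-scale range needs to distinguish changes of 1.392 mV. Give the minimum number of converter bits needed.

11 bits

Number of steps required ≥ 2.5 V / 1.392 mV = 1795.98.
Need 2^N ≥ 1795.98; 2^10 = 1024, 2^11 = 2048.
Minimum N = 11.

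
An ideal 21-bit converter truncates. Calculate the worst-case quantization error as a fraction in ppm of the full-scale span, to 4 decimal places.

Truncating → worst-case error = 1 LSB = V_FS/2^21, so 1e+06/2097152 = 0.476837 ppm of full scale.

0.4768 ppm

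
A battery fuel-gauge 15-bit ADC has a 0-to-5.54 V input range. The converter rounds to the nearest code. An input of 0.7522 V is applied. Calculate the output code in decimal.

code 4449

LSB = 5.54 V / 32768 = 169.07 µV.
(0.7522 − 0) / 0.000169067 = 4449.114 LSBs.
Round → code 4449.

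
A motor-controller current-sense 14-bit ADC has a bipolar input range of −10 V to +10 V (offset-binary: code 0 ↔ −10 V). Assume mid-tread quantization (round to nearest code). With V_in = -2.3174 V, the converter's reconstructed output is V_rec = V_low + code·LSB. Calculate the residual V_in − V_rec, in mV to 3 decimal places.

-0.505 mV

LSB = 20/2^14 = 1.221 mV.
(V_in − V_low)/LSB = (-2.3174 − (−10))/0.0012207 = 6293.5859 → code 6294 (round).
Code 6294 maps back to (−10) + 6294×0.0012207 V = -2.3168945 V.
Error = -2.3174 − (−2.3168945) = -0.000505469 V = -0.505 mV.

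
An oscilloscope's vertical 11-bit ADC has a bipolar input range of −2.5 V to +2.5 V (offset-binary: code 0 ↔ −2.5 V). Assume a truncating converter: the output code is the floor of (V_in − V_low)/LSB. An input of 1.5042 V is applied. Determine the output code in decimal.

LSB = 5 V / 2048 = 2.441 mV.
(1.5042 − (−2.5)) / 0.00244141 = 1640.120 LSBs.
So the output code is 1640.

code 1640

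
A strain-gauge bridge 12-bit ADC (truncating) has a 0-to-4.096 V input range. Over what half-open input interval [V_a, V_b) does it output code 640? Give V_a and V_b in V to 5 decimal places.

LSB = 4.096/2^12 = 1.000 mV.
V_a = V_low + 640·LSB = 0.64 V; V_b = V_low + 641·LSB = 0.641 V.

[0.64000 V, 0.64100 V)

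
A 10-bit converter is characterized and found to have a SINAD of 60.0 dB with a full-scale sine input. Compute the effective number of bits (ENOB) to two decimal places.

ENOB = (SINAD − 1.76) / 6.02 = (60.0 − 1.76)/6.02 = 9.674.

9.67 bits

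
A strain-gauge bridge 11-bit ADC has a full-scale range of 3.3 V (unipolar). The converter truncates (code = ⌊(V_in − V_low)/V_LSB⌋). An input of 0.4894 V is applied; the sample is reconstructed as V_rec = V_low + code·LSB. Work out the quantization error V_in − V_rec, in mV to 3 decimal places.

One LSB is 3.3 V / 2048 = 1.611 mV.
(V_in − V_low)/LSB = (0.4894 − 0)/0.00161133 = 303.7246 → code 303 (floor).
Code 303 maps back to 0 + 303×0.00161133 V = 0.48823242 V.
Error = 0.4894 − 0.48823242 = 0.00116758 V = 1.168 mV.

1.168 mV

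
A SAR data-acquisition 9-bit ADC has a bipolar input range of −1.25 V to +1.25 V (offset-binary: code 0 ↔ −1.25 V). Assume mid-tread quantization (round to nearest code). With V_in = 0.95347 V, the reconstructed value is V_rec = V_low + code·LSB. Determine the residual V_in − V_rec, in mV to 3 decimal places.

1.322 mV

LSB = 2.5/2^9 = 4.883 mV.
Scaled input = 451.2707 LSBs, so code = 451.
Reconstructed: 0.95214844 V.
V_in − V_rec = 0.00132156 V = 1.322 mV.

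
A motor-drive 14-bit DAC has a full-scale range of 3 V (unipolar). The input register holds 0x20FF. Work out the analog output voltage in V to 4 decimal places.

1.5467 V

LSB = 3 V / 2^14 = 183.11 µV.
Code 0x20FF = 8447 decimal.
V_out = 0 + 8447 × 0.000183105 V = 1.54669 V.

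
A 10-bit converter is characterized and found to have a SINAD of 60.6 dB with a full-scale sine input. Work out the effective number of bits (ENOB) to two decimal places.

ENOB = (SINAD − 1.76) / 6.02 = (60.6 − 1.76)/6.02 = 9.774.

9.77 bits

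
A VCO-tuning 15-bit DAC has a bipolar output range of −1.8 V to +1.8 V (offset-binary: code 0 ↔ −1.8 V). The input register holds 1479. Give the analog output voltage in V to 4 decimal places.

LSB = 3.6 V / 2^15 = 109.86 µV.
V_out = (−1.8) + 1479 × 0.000109863 V = -1.63751 V.

-1.6375 V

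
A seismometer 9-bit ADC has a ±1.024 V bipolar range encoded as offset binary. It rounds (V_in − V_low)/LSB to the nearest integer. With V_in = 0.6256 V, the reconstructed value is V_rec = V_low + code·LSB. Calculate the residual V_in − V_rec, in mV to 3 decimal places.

1.600 mV

Step size: 2.048 V ÷ 2^9 = 4.000 mV.
Scaled input = 412.4000 LSBs, so code = 412.
Reconstructed: 0.624 V.
Difference: 0.0016 V → 1.600 mV.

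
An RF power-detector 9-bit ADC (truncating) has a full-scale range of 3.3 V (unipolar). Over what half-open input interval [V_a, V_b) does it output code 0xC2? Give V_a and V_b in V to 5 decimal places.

LSB = 3.3/2^9 = 6.445 mV.
Code 0xC2 = 194 decimal.
V_a = V_low + 194·LSB = 1.25039 V; V_b = V_low + 195·LSB = 1.25684 V.

[1.25039 V, 1.25684 V)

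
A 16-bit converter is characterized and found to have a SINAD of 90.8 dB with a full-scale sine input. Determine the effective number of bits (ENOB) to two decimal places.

ENOB = (SINAD − 1.76) / 6.02 = (90.8 − 1.76)/6.02 = 14.791.

14.79 bits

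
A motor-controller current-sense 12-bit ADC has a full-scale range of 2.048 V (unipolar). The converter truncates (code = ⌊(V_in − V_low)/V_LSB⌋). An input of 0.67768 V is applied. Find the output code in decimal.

LSB = 2.048 V / 4096 = 0.500 mV.
Input sits at 1355.360 steps above V_low.
⌊·⌋(1355.360) = 1355.

code 1355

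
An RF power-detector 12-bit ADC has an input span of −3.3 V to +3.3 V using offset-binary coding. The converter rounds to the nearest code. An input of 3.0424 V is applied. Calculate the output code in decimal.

code 3936

LSB = 6.6 V / 4096 = 1.611 mV.
(V_in − V_low)/LSB = (3.0424 − (−3.3)) / 0.00161133 = 3936.132.
So the output code is 3936.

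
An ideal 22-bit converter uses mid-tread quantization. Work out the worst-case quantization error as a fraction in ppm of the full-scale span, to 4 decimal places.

0.1192 ppm

Rounding → worst-case error = ½ LSB = V_FS/2^23, so 1e+06/8388608 = 0.119209 ppm of full scale.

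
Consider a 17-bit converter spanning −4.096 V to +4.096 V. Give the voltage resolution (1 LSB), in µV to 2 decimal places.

Full-scale span = 8.192 V.
LSB = 8.192 / 2^17 = 8.192 / 131072 = 6.25e-05 V = 62.50 µV.

62.50 µV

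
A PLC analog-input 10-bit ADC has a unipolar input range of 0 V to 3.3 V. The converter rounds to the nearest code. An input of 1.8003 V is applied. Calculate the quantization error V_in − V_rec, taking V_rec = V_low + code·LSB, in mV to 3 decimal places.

LSB = 3.3/2^10 = 3.223 mV.
Scaled input = 558.6385 LSBs, so code = 559.
V_rec = 0 + 559·0.00322266 = 1.8014648 V.
Error = 1.8003 − 1.8014648 = -0.00116484 V = -1.165 mV.

-1.165 mV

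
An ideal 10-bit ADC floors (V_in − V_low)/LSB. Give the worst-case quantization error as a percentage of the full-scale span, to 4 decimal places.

Truncating → worst-case error = 1 LSB = V_FS/2^10, so 100/1024 = 0.0976562 % of full scale.

0.0977 %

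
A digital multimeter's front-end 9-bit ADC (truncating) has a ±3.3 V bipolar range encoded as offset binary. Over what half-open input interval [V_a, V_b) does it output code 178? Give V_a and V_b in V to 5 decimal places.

LSB = 6.6/2^9 = 12.891 mV.
V_a = V_low + 178·LSB = -1.00547 V; V_b = V_low + 179·LSB = -0.992578 V.

[-1.00547 V, -0.99258 V)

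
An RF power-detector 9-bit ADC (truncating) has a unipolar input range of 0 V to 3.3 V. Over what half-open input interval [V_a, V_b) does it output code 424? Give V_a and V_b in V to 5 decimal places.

LSB = 3.3/2^9 = 6.445 mV.
V_a = V_low + 424·LSB = 2.73281 V; V_b = V_low + 425·LSB = 2.73926 V.

[2.73281 V, 2.73926 V)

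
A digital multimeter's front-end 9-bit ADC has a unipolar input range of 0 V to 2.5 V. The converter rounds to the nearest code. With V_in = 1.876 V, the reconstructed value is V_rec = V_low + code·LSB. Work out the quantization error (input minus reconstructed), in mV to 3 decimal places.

1.000 mV

LSB = 2.5/2^9 = 4.883 mV.
Scaled input = 384.2048 LSBs, so code = 384.
Reconstructed: 1.875 V.
V_in − V_rec = 0.001 V = 1.000 mV.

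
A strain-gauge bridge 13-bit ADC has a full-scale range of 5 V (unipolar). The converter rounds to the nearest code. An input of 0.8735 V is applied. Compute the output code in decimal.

code 1431

With 8192 levels over 5 V, one step is 0.610 mV.
(0.8735 − 0) / 0.000610352 = 1431.142 LSBs.
round(1431.142) = 1431.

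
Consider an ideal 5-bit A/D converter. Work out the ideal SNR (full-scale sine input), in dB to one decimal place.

SNR ≈ 6.02·N + 1.76 dB = 6.02·5 + 1.76 = 31.86 dB.

31.9 dB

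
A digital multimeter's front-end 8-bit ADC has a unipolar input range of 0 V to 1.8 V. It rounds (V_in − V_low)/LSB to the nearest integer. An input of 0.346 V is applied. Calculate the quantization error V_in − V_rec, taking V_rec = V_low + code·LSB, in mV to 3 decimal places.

Step size: 1.8 V ÷ 2^8 = 7.031 mV.
(V_in − V_low)/LSB = (0.346 − 0)/0.00703125 = 49.2089 → code 49 (round).
V_rec = 0 + 49·0.00703125 = 0.34453125 V.
V_in − V_rec = 0.00146875 V = 1.469 mV.

1.469 mV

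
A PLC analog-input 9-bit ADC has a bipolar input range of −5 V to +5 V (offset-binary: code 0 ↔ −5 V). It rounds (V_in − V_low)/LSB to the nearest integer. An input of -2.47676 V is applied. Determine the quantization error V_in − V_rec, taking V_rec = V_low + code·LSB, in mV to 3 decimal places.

3.709 mV

Step size: 10 V ÷ 2^9 = 19.531 mV.
Scaled input = 129.1899 LSBs, so code = 129.
Code 129 maps back to (−5) + 129×0.0195312 V = -2.4804688 V.
Difference: 0.00370875 V → 3.709 mV.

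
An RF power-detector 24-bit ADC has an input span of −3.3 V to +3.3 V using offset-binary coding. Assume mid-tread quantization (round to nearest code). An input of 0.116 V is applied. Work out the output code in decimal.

With 16777216 levels over 6.6 V, one step is 0.39 µV.
Input sits at 8683480.281 steps above V_low.
round(8683480.281) = 8683480.

code 8683480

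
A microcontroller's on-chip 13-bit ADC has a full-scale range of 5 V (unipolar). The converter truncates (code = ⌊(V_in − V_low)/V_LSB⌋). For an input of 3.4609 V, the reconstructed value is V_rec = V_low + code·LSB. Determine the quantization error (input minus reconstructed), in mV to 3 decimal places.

0.207 mV

One LSB is 5 V / 8192 = 0.610 mV.
(3.4609 − 0)/0.000610352 = 5670.3386; ⌊·⌋ gives code 5670.
Code 5670 maps back to 0 + 5670×0.000610352 V = 3.4606934 V.
Difference: 0.000206641 V → 0.207 mV.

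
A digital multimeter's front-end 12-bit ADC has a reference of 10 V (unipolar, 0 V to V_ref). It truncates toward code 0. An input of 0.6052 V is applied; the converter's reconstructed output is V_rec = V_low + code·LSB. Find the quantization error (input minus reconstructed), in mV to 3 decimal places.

2.173 mV

LSB = 10/2^12 = 2.441 mV.
(V_in − V_low)/LSB = (0.6052 − 0)/0.00244141 = 247.8899 → code 247 (floor).
Reconstructed: 0.60302734 V.
Difference: 0.00217266 V → 2.173 mV.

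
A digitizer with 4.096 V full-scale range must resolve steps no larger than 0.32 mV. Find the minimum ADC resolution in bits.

Number of steps required ≥ 4.096 V / 0.32 mV = 12800.00.
Need 2^N ≥ 12800.00; 2^13 = 8192, 2^14 = 16384.
Minimum N = 14.

14 bits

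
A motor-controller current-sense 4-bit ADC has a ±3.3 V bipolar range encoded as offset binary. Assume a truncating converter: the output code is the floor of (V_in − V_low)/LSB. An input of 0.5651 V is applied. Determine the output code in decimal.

Full-scale span = 6.6 V; LSB = 6.6/2^4 = 412.500 mV.
Input sits at 9.370 steps above V_low.
Floor → code 9.

code 9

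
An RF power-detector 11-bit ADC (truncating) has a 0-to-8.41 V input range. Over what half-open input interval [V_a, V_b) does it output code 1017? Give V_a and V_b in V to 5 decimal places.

LSB = 8.41/2^11 = 4.106 mV.
V_a = V_low + 1017·LSB = 4.17625 V; V_b = V_low + 1018·LSB = 4.18036 V.

[4.17625 V, 4.18036 V)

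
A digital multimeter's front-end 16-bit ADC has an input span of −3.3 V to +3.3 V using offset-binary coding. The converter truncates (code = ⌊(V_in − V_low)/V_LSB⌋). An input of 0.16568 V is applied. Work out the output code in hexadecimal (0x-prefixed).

With 65536 levels over 6.6 V, one step is 100.71 µV.
(0.16568 − (−3.3)) / 0.000100708 = 34413.152 LSBs.
⌊·⌋(34413.152) = 34413.
In hexadecimal (0x-prefixed): 0x866D.

code 0x866D (decimal 34413)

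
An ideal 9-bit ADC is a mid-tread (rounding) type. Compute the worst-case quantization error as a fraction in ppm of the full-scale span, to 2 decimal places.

Rounding → worst-case error = ½ LSB = V_FS/2^10, so 1e+06/1024 = 976.562 ppm of full scale.

976.56 ppm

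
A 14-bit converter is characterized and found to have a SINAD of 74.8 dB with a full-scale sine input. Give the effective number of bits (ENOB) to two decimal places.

ENOB = (SINAD − 1.76) / 6.02 = (74.8 − 1.76)/6.02 = 12.133.

12.13 bits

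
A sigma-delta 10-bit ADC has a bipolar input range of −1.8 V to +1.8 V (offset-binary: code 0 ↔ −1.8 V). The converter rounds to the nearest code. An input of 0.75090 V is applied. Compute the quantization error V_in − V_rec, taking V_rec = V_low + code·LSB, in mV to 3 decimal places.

One LSB is 3.6 V / 1024 = 3.516 mV.
(0.75090 − (−1.8))/0.00351563 = 725.5893; round gives code 726.
Reconstructed: 0.75234375 V.
Difference: -0.00144375 V → -1.444 mV.

-1.444 mV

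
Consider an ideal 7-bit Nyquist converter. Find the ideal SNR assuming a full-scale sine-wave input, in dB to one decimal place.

SNR ≈ 6.02·N + 1.76 dB = 6.02·7 + 1.76 = 43.90 dB.

43.9 dB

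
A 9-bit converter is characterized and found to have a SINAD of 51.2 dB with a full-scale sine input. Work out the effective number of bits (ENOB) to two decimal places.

8.21 bits

ENOB = (SINAD − 1.76) / 6.02 = (51.2 − 1.76)/6.02 = 8.213.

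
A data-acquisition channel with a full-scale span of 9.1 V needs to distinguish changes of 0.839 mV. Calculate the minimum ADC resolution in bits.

14 bits

Number of steps required ≥ 9.1 V / 0.839 mV = 10846.25.
Need 2^N ≥ 10846.25; 2^13 = 8192, 2^14 = 16384.
Minimum N = 14.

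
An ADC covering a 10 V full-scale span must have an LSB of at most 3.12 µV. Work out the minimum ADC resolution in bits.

22 bits

Number of steps required ≥ 10 V / 3.12 µV = 3205128.21.
Need 2^N ≥ 3205128.21; 2^21 = 2097152, 2^22 = 4194304.
Minimum N = 22.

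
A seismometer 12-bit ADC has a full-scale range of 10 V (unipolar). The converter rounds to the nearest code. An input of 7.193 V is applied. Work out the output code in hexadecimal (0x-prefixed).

code 0xB82 (decimal 2946)

With 4096 levels over 10 V, one step is 2.441 mV.
Input sits at 2946.253 steps above V_low.
round(2946.253) = 2946.
In hexadecimal (0x-prefixed): 0xB82.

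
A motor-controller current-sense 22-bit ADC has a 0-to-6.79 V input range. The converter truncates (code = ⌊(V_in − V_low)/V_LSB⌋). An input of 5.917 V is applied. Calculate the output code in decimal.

code 3655036

LSB = 6.79 V / 4194304 = 1.62 µV.
(V_in − V_low)/LSB = (5.917 − 0) / 1.61886e-06 = 3655036.343.
Floor → code 3655036.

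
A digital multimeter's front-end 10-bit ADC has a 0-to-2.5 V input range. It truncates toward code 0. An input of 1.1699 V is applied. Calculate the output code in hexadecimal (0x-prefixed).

LSB = 2.5 V / 1024 = 2.441 mV.
(1.1699 − 0) / 0.00244141 = 479.191 LSBs.
Floor → code 479.
In hexadecimal (0x-prefixed): 0x1DF.

code 0x1DF (decimal 479)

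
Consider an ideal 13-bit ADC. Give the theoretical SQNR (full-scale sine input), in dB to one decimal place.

SNR ≈ 6.02·N + 1.76 dB = 6.02·13 + 1.76 = 80.02 dB.

80.0 dB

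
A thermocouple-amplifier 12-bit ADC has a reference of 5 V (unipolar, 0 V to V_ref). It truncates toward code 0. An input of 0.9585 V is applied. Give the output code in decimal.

With 4096 levels over 5 V, one step is 1.221 mV.
Input sits at 785.203 steps above V_low.
⌊·⌋(785.203) = 785.

code 785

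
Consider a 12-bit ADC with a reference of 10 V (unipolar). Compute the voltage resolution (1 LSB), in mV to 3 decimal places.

2.441 mV

Full-scale span = 10 V.
LSB = 10 / 2^12 = 10 / 4096 = 0.00244141 V = 2.441 mV.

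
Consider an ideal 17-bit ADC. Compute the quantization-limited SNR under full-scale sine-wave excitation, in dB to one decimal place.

SNR ≈ 6.02·N + 1.76 dB = 6.02·17 + 1.76 = 104.10 dB.

104.1 dB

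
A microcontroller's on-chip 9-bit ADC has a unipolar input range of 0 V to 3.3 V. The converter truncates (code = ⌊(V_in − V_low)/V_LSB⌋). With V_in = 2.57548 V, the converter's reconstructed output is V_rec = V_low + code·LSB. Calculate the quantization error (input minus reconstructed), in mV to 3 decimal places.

3.800 mV

LSB = 3.3/2^9 = 6.445 mV.
(2.57548 − 0)/0.00644531 = 399.5896; ⌊·⌋ gives code 399.
Code 399 maps back to 0 + 399×0.00644531 V = 2.5716797 V.
Difference: 0.00380031 V → 3.800 mV.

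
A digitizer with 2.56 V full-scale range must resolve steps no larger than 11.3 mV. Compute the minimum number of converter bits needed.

8 bits

Number of steps required ≥ 2.56 V / 11.3 mV = 226.55.
Need 2^N ≥ 226.55; 2^7 = 128, 2^8 = 256.
Minimum N = 8.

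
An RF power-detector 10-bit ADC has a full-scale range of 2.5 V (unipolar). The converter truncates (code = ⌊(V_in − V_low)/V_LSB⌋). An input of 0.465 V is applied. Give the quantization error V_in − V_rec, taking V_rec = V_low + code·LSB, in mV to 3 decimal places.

One LSB is 2.5 V / 1024 = 2.441 mV.
(V_in − V_low)/LSB = (0.465 − 0)/0.00244141 = 190.4640 → code 190 (floor).
Reconstructed: 0.46386719 V.
V_in − V_rec = 0.00113281 V = 1.133 mV.

1.133 mV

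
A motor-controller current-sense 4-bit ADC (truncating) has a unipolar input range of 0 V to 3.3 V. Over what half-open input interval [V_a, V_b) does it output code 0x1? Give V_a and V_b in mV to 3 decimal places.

[206.250 mV, 412.500 mV)

LSB = 3.3/2^4 = 206.250 mV.
Code 0x1 = 1 decimal.
V_a = V_low + 1·LSB = 0.20625 V; V_b = V_low + 2·LSB = 0.4125 V.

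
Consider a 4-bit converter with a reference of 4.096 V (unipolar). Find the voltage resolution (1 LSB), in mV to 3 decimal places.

256.000 mV

Full-scale span = 4.096 V.
LSB = 4.096 / 2^4 = 4.096 / 16 = 0.256 V = 256.000 mV.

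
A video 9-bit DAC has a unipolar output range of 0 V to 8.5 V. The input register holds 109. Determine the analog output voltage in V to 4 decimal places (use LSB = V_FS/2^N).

1.8096 V

LSB = 8.5 V / 2^9 = 16.602 mV.
V_out = 0 + 109 × 0.0166016 V = 1.80957 V.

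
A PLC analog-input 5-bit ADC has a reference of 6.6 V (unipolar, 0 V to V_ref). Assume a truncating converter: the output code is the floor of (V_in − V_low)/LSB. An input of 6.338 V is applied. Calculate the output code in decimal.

LSB = 6.6 V / 32 = 206.250 mV.
Input sits at 30.730 steps above V_low.
Floor → code 30.

code 30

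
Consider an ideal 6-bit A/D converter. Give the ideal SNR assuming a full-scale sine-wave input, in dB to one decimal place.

SNR ≈ 6.02·N + 1.76 dB = 6.02·6 + 1.76 = 37.88 dB.

37.9 dB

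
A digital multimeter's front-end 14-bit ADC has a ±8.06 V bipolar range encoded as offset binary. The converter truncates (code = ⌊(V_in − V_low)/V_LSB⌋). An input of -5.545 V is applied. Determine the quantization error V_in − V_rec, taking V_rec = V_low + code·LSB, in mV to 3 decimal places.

0.186 mV

One LSB is 16.12 V / 16384 = 0.984 mV.
(-5.545 − (−8.06))/0.000983887 = 2556.1886; ⌊·⌋ gives code 2556.
Code 2556 maps back to (−8.06) + 2556×0.000983887 V = -5.5451855 V.
Difference: 0.000185547 V → 0.186 mV.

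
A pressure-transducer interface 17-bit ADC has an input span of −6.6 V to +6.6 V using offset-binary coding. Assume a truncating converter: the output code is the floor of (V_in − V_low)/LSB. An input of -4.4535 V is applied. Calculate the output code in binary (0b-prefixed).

LSB = 13.2 V / 131072 = 100.71 µV.
Input sits at 21314.095 steps above V_low.
⌊·⌋(21314.095) = 21314.
In binary (0b-prefixed): 0b101001101000010.

code 0b101001101000010 (decimal 21314)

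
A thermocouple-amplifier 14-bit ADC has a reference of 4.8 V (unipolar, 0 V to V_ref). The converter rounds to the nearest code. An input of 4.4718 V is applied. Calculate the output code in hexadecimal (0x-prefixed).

Full-scale span = 4.8 V; LSB = 4.8/2^14 = 292.97 µV.
(4.4718 − 0) / 0.000292969 = 15263.744 LSBs.
Round → code 15264.
In hexadecimal (0x-prefixed): 0x3BA0.

code 0x3BA0 (decimal 15264)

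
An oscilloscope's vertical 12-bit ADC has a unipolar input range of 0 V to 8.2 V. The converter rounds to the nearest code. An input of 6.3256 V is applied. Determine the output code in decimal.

code 3160

LSB = 8.2 V / 4096 = 2.002 mV.
(V_in − V_low)/LSB = (6.3256 − 0) / 0.00200195 = 3159.714.
Round → code 3160.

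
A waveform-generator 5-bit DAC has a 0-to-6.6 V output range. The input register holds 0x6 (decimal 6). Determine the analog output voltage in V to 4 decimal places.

LSB = 6.6 V / 2^5 = 206.250 mV.
Code 0x6 = 6 decimal.
V_out = 0 + 6 × 0.20625 V = 1.2375 V.

1.2375 V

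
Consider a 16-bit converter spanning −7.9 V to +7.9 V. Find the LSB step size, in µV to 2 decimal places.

Full-scale span = 15.8 V.
LSB = 15.8 / 2^16 = 15.8 / 65536 = 0.000241089 V = 241.09 µV.

241.09 µV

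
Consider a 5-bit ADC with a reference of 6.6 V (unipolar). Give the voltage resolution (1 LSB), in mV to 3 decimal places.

206.250 mV

Full-scale span = 6.6 V.
LSB = 6.6 / 2^5 = 6.6 / 32 = 0.20625 V = 206.250 mV.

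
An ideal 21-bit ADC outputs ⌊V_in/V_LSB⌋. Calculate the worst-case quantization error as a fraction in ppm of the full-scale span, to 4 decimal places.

0.4768 ppm

Truncating → worst-case error = 1 LSB = V_FS/2^21, so 1e+06/2097152 = 0.476837 ppm of full scale.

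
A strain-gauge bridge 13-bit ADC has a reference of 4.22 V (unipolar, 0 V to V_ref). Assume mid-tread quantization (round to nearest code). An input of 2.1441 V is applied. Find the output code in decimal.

code 4162

Full-scale span = 4.22 V; LSB = 4.22/2^13 = 0.515 mV.
Input sits at 4162.196 steps above V_low.
So the output code is 4162.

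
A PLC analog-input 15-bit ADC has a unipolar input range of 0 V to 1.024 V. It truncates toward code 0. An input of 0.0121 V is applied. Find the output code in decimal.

code 387

Full-scale span = 1.024 V; LSB = 1.024/2^15 = 31.25 µV.
(V_in − V_low)/LSB = (0.0121 − 0) / 3.125e-05 = 387.200.
Floor → code 387.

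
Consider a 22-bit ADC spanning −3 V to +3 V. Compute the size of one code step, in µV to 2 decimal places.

1.43 µV

Full-scale span = 6 V.
LSB = 6 / 2^22 = 6 / 4194304 = 1.43051e-06 V = 1.43 µV.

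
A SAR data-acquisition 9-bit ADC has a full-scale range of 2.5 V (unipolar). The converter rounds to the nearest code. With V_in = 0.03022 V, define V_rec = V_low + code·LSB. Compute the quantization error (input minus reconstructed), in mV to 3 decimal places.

0.923 mV

One LSB is 2.5 V / 512 = 4.883 mV.
Scaled input = 6.1891 LSBs, so code = 6.
V_rec = 0 + 6·0.00488281 = 0.029296875 V.
Error = 0.03022 − 0.029296875 = 0.000923125 V = 0.923 mV.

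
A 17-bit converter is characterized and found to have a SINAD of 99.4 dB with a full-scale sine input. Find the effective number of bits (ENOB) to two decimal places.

16.22 bits

ENOB = (SINAD − 1.76) / 6.02 = (99.4 − 1.76)/6.02 = 16.219.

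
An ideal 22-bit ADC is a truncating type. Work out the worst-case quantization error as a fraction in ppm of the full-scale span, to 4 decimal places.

0.2384 ppm

Truncating → worst-case error = 1 LSB = V_FS/2^22, so 1e+06/4194304 = 0.238419 ppm of full scale.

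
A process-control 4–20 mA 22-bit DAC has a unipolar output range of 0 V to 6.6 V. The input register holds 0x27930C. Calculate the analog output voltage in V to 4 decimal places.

4.0811 V

LSB = 6.6 V / 2^22 = 1.57 µV.
Code 0x27930C = 2593548 decimal.
V_out = 0 + 2593548 × 1.57356e-06 V = 4.08111 V.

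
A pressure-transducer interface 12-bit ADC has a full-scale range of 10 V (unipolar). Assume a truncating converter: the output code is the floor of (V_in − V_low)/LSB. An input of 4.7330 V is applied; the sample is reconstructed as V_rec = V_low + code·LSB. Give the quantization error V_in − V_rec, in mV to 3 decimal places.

1.555 mV

One LSB is 10 V / 4096 = 2.441 mV.
(4.7330 − 0)/0.00244141 = 1938.6368; ⌊·⌋ gives code 1938.
Code 1938 maps back to 0 + 1938×0.00244141 V = 4.7314453 V.
Difference: 0.00155469 V → 1.555 mV.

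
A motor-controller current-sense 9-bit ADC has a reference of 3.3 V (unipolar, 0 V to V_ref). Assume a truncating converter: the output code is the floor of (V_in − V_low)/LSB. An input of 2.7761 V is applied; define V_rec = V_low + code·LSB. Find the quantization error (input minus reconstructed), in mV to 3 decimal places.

4.616 mV

LSB = 3.3/2^9 = 6.445 mV.
Scaled input = 430.7161 LSBs, so code = 430.
V_rec = 0 + 430·0.00644531 = 2.7714844 V.
V_in − V_rec = 0.00461562 V = 4.616 mV.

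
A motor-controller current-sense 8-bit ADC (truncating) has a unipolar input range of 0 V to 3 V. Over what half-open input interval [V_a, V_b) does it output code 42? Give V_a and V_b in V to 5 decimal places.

[0.49219 V, 0.50391 V)

LSB = 3/2^8 = 11.719 mV.
V_a = V_low + 42·LSB = 0.492188 V; V_b = V_low + 43·LSB = 0.503906 V.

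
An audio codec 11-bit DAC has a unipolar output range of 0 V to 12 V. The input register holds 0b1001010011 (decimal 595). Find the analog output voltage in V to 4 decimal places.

LSB = 12 V / 2^11 = 5.859 mV.
Code 0b1001010011 = 595 decimal.
V_out = 0 + 595 × 0.00585938 V = 3.48633 V.

3.4863 V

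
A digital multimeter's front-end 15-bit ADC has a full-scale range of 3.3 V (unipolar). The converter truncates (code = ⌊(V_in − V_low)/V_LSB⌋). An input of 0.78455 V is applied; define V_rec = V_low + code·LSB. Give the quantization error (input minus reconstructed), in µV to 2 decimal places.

Step size: 3.3 V ÷ 2^15 = 100.71 µV.
(V_in − V_low)/LSB = (0.78455 − 0)/0.000100708 = 7790.3438 → code 7790 (floor).
V_rec = 0 + 7790·0.000100708 = 0.78451538 V.
Difference: 3.46191e-05 V → 34.62 µV.

34.62 µV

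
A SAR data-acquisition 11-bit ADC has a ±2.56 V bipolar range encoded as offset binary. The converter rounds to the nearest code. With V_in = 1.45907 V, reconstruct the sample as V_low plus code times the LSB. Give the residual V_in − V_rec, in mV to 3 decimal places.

-0.930 mV

Step size: 5.12 V ÷ 2^11 = 2.500 mV.
(1.45907 − (−2.56))/0.0025 = 1607.6280; round gives code 1608.
Reconstructed: 1.46 V.
V_in − V_rec = -0.00093 V = -0.930 mV.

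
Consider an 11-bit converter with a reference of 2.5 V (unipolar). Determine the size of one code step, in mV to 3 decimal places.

Full-scale span = 2.5 V.
LSB = 2.5 / 2^11 = 2.5 / 2048 = 0.0012207 V = 1.221 mV.

1.221 mV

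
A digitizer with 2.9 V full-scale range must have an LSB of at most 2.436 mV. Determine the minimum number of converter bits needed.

Number of steps required ≥ 2.9 V / 2.436 mV = 1190.48.
Need 2^N ≥ 1190.48; 2^10 = 1024, 2^11 = 2048.
Minimum N = 11.

11 bits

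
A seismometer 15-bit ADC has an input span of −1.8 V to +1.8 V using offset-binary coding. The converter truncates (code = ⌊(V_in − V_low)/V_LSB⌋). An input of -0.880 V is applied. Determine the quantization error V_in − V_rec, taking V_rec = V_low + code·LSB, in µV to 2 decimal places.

4.88 µV

One LSB is 3.6 V / 32768 = 109.86 µV.
(-0.880 − (−1.8))/0.000109863 = 8374.0444; ⌊·⌋ gives code 8374.
Code 8374 maps back to (−1.8) + 8374×0.000109863 V = -0.88000488 V.
V_in − V_rec = 4.88281e-06 V = 4.88 µV.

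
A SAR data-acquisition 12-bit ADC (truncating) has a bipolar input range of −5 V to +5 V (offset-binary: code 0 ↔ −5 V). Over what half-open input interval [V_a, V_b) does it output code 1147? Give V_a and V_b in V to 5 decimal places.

[-2.19971 V, -2.19727 V)

LSB = 10/2^12 = 2.441 mV.
V_a = V_low + 1147·LSB = -2.19971 V; V_b = V_low + 1148·LSB = -2.19727 V.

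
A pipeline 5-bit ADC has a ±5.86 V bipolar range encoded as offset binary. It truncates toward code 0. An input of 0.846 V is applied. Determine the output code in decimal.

code 18

Full-scale span = 11.72 V; LSB = 11.72/2^5 = 366.250 mV.
(0.846 − (−5.86)) / 0.36625 = 18.310 LSBs.
So the output code is 18.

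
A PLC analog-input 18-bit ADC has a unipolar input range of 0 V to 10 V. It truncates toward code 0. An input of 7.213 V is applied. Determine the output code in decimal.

Full-scale span = 10 V; LSB = 10/2^18 = 38.15 µV.
Input sits at 189084.467 steps above V_low.
So the output code is 189084.

code 189084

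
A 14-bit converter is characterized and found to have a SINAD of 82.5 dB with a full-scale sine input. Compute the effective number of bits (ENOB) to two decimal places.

ENOB = (SINAD − 1.76) / 6.02 = (82.5 − 1.76)/6.02 = 13.412.

13.41 bits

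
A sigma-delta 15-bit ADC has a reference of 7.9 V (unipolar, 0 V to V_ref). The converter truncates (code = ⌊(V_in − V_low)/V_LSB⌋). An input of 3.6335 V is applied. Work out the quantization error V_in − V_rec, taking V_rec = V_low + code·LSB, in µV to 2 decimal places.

One LSB is 7.9 V / 32768 = 241.09 µV.
(V_in − V_low)/LSB = (3.6335 − 0)/0.000241089 = 15071.2061 → code 15071 (floor).
Code 15071 maps back to 0 + 15071×0.000241089 V = 3.6334503 V.
Error = 3.6335 − 3.6334503 = 4.96826e-05 V = 49.68 µV.

49.68 µV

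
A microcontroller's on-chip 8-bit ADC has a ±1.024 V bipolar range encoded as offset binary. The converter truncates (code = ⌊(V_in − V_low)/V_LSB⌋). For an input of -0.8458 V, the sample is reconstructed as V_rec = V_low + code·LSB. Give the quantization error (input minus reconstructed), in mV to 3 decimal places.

2.200 mV

Step size: 2.048 V ÷ 2^8 = 8.000 mV.
Scaled input = 22.2750 LSBs, so code = 22.
V_rec = (−1.024) + 22·0.008 = -0.848 V.
Difference: 0.0022 V → 2.200 mV.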